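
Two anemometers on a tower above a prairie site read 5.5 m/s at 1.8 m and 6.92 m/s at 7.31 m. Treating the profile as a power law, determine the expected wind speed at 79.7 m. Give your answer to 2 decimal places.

10.24 m/s

First find α: α = ln(V₂/V₁)/ln(z₂/z₁) = ln(6.92/5.5)/ln(7.31/1.8) = 0.22967/1.40146 = 0.1639
Extrapolate from 7.31 m to 79.7 m: V₃ = 6.92 × (79.7/7.31)^0.1639 = 6.92 × 1.4792 = 10.2361 m/s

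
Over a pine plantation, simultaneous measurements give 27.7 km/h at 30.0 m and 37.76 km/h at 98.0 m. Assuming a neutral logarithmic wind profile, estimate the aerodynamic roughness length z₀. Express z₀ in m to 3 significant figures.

z₀ ≈ 1.15 m

Log law: V(z) ∝ ln(z/z₀). With r = V₁/V₂ = 27.7/37.76 = 0.73358,
r · ln(z₂/z₀) = ln(z₁/z₀) ⇒ ln z₀ = (ln z₁ − r·ln z₂)/(1 − r)
ln z₀ = (3.40120 − 0.73358×4.58497) / 0.26642 = 0.1417
z₀ = exp(0.1417) = 1.152 m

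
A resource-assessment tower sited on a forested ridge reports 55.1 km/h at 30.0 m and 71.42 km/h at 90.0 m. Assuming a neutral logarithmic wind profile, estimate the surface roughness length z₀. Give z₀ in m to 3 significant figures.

z₀ ≈ 0.735 m

Log law: V(z) ∝ ln(z/z₀). With r = V₁/V₂ = 55.1/71.42 = 0.77149,
r · ln(z₂/z₀) = ln(z₁/z₀) ⇒ ln z₀ = (ln z₁ − r·ln z₂)/(1 − r)
ln z₀ = (3.40120 − 0.77149×4.49981) / 0.22851 = -0.3080
z₀ = exp(-0.3080) = 0.7349 m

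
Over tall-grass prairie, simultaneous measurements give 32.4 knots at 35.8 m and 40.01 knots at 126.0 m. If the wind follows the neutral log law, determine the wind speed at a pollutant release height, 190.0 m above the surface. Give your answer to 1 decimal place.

42.5 knots

Log law: V ∝ ln(z/z₀). From the pair, with r = V₁/V₂ = 0.80980,
ln z₀ = (ln z₁ − r·ln z₂)/(1 − r) = (3.5779 − 0.80980×4.8363)/0.19020 = -1.7795 → z₀ = 0.1687 m
V₃ = V₁ · ln(z₃/z₀)/ln(z₁/z₀) = 32.4 × 7.0265/5.3574 = 42.4940 knots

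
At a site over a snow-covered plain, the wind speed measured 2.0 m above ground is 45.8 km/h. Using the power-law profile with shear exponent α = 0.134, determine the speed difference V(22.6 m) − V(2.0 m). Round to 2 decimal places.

17.58 km/h

Power law: V₂ = V₁ · (z₂/z₁)^α = 45.8 × (11.3000)^0.134 = 63.3838 km/h
ΔV = 63.3838 − 45.8 = 17.5838 km/h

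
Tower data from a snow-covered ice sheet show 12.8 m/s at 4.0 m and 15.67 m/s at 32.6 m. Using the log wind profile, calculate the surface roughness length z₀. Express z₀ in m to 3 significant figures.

Log law: V(z) ∝ ln(z/z₀). With r = V₁/V₂ = 12.8/15.67 = 0.81685,
r · ln(z₂/z₀) = ln(z₁/z₀) ⇒ ln z₀ = (ln z₁ − r·ln z₂)/(1 − r)
ln z₀ = (1.38629 − 0.81685×3.48431) / 0.18315 = -7.9707
z₀ = exp(-7.9707) = 0.0003454 m

z₀ ≈ 0.000345 m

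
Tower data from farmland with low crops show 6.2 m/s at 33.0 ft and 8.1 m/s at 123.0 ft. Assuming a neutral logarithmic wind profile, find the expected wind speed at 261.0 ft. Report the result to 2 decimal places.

9.19 m/s

Log law: V ∝ ln(z/z₀). From the pair, with r = V₁/V₂ = 0.76543,
ln z₀ = (ln z₁ − r·ln z₂)/(1 − r) = (3.4965 − 0.76543×4.8122)/0.23457 = -0.7968 → z₀ = 0.4508 ft
V₃ = V₁ · ln(z₃/z₀)/ln(z₁/z₀) = 6.2 × 6.3613/4.2933 = 9.1865 m/s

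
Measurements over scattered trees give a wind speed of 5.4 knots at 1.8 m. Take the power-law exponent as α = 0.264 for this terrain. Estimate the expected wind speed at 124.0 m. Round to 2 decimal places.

Power-law profile: V₂ = V₁ · (z₂/z₁)^α
V₂ = 5.4 × (124.0/1.8)^0.264 = 5.4 × (68.8889)^0.264
    = 5.4 × 3.0568 = 16.5069 knots

16.51 knots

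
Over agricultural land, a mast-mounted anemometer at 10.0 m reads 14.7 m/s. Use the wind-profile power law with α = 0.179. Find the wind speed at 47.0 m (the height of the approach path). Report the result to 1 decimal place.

19.4 m/s

Power-law profile: V₂ = V₁ · (z₂/z₁)^α
V₂ = 14.7 × (47.0/10.0)^0.179 = 14.7 × (4.7000)^0.179
    = 14.7 × 1.3192 = 19.3920 m/s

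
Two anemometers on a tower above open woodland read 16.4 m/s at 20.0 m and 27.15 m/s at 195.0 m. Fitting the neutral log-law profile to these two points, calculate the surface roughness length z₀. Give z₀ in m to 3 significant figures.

Log law: V(z) ∝ ln(z/z₀). With r = V₁/V₂ = 16.4/27.15 = 0.60405,
r · ln(z₂/z₀) = ln(z₁/z₀) ⇒ ln z₀ = (ln z₁ − r·ln z₂)/(1 − r)
ln z₀ = (2.99573 − 0.60405×5.27300) / 0.39595 = -0.4784
z₀ = exp(-0.4784) = 0.6198 m

z₀ ≈ 0.620 m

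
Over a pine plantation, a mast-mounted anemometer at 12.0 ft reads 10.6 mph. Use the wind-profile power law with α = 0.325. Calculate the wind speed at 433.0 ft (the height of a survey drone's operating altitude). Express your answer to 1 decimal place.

34.0 mph

Power-law profile: V₂ = V₁ · (z₂/z₁)^α
V₂ = 10.6 × (433.0/12.0)^0.325 = 10.6 × (36.0833)^0.325
    = 10.6 × 3.2072 = 33.9962 mph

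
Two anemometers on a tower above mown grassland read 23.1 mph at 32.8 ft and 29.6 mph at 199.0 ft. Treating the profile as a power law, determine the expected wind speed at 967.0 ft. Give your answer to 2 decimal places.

First find α: α = ln(V₂/V₁)/ln(z₂/z₁) = ln(29.6/23.1)/ln(199.0/32.8) = 0.24794/1.80288 = 0.1375
Extrapolate from 199.0 ft to 967.0 ft: V₃ = 29.6 × (967.0/199.0)^0.1375 = 29.6 × 1.2429 = 36.7886 mph

36.79 mph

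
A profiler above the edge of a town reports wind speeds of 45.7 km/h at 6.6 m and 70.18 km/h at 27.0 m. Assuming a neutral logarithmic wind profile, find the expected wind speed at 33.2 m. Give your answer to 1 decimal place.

Log law: V ∝ ln(z/z₀). From the pair, with r = V₁/V₂ = 0.65118,
ln z₀ = (ln z₁ − r·ln z₂)/(1 − r) = (1.8871 − 0.65118×3.2958)/0.34882 = -0.7429 → z₀ = 0.4758 m
V₃ = V₁ · ln(z₃/z₀)/ln(z₁/z₀) = 45.7 × 4.2454/2.6299 = 73.7720 km/h

73.8 km/h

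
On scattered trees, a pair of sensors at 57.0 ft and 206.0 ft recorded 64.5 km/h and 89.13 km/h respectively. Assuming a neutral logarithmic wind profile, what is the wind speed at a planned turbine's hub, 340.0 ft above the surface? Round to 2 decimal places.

Log law: V ∝ ln(z/z₀). From the pair, with r = V₁/V₂ = 0.72366,
ln z₀ = (ln z₁ − r·ln z₂)/(1 − r) = (4.0431 − 0.72366×5.3279)/0.27634 = 0.6784 → z₀ = 1.971 ft
V₃ = V₁ · ln(z₃/z₀)/ln(z₁/z₀) = 64.5 × 5.1505/3.3646 = 98.7355 km/h

98.74 km/h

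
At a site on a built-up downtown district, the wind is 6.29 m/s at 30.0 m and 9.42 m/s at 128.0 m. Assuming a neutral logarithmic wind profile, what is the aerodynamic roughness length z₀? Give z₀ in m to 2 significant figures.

z₀ ≈ 1.6 m

Log law: V(z) ∝ ln(z/z₀). With r = V₁/V₂ = 6.29/9.42 = 0.66773,
r · ln(z₂/z₀) = ln(z₁/z₀) ⇒ ln z₀ = (ln z₁ − r·ln z₂)/(1 − r)
ln z₀ = (3.40120 − 0.66773×4.85203) / 0.33227 = 0.4856
z₀ = exp(0.4856) = 1.625 m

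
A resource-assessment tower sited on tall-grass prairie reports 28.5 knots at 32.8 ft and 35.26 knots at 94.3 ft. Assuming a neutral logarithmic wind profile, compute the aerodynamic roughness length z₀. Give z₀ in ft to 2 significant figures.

z₀ ≈ 0.38 ft

Log law: V(z) ∝ ln(z/z₀). With r = V₁/V₂ = 28.5/35.26 = 0.80828,
r · ln(z₂/z₀) = ln(z₁/z₀) ⇒ ln z₀ = (ln z₁ − r·ln z₂)/(1 − r)
ln z₀ = (3.49043 − 0.80828×4.54648) / 0.19172 = -0.9619
z₀ = exp(-0.9619) = 0.3822 ft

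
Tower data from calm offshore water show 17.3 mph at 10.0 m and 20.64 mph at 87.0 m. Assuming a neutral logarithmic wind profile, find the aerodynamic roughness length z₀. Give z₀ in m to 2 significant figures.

Log law: V(z) ∝ ln(z/z₀). With r = V₁/V₂ = 17.3/20.64 = 0.83818,
r · ln(z₂/z₀) = ln(z₁/z₀) ⇒ ln z₀ = (ln z₁ − r·ln z₂)/(1 − r)
ln z₀ = (2.30259 − 0.83818×4.46591) / 0.16182 = -8.9027
z₀ = exp(-8.9027) = 0.0001360 m

z₀ ≈ 0.00014 m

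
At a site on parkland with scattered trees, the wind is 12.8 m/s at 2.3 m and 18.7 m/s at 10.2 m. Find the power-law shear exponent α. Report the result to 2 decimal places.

α ≈ 0.25

Power law: V₂/V₁ = (z₂/z₁)^α ⇒ α = ln(V₂/V₁) / ln(z₂/z₁)
α = ln(18.7/12.8) / ln(10.2/2.3) = ln(1.4609) / ln(4.4348)
  = 0.37908 / 1.48948 = 0.25450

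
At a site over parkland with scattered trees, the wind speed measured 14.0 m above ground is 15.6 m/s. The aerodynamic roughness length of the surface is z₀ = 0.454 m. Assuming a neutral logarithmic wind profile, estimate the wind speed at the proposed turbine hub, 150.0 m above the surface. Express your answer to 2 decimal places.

Log law: V(z) ∝ ln(z/z₀), so V₂/V₁ = ln(z₂/z₀) / ln(z₁/z₀).
ln(150.0/0.454) = 5.8003, ln(14.0/0.454) = 3.4287
V₂ = 15.6 × 5.8003/3.4287 = 15.6 × 1.6917 = 26.3902 m/s

26.39 m/s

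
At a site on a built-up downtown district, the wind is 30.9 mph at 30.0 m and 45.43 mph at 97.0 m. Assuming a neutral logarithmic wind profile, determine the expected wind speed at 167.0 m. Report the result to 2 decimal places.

52.16 mph

Log law: V ∝ ln(z/z₀). From the pair, with r = V₁/V₂ = 0.68017,
ln z₀ = (ln z₁ − r·ln z₂)/(1 − r) = (3.4012 − 0.68017×4.5747)/0.31983 = 0.9056 → z₀ = 2.473 m
V₃ = V₁ · ln(z₃/z₀)/ln(z₁/z₀) = 30.9 × 4.2124/2.4956 = 52.1567 mph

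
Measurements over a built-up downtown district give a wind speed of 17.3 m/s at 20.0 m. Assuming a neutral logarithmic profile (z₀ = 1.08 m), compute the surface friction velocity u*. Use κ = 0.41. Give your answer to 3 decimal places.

Log law: V(z) = (u*/κ) · ln(z/z₀) ⇒ u* = κ · V / ln(z/z₀)
u* = 0.41 × 17.3 / ln(20.0/1.08) = 0.41 × 17.3 / 2.9188
   = 7.0930 / 2.9188 = 2.4301 m/s

u* ≈ 2.430 m/s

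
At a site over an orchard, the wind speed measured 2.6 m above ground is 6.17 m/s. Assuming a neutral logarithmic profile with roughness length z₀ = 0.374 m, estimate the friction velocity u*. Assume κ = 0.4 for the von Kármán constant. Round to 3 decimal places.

u* ≈ 1.273 m/s

Log law: V(z) = (u*/κ) · ln(z/z₀) ⇒ u* = κ · V / ln(z/z₀)
u* = 0.4 × 6.17 / ln(2.6/0.374) = 0.4 × 6.17 / 1.9390
   = 2.4680 / 1.9390 = 1.2728 m/s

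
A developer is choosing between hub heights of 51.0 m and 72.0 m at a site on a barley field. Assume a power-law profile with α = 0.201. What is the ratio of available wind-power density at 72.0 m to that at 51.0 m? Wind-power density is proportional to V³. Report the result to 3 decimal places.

Speed ratio: V_B/V_A = (z_B/z_A)^α = (72.0/51.0)^0.201 = (1.4118)^0.201 = 1.07177
Power-density ratio: P_B/P_A = (V_B/V_A)³ = (1.07177)³ = 1.23114

1.231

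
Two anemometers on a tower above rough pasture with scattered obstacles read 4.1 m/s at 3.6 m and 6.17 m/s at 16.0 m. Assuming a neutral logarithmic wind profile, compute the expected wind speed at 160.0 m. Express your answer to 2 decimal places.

9.37 m/s

Log law: V ∝ ln(z/z₀). From the pair, with r = V₁/V₂ = 0.66451,
ln z₀ = (ln z₁ − r·ln z₂)/(1 − r) = (1.2809 − 0.66451×2.7726)/0.33549 = -1.6736 → z₀ = 0.1876 m
V₃ = V₁ · ln(z₃/z₀)/ln(z₁/z₀) = 4.1 × 6.7487/2.9545 = 9.3653 m/s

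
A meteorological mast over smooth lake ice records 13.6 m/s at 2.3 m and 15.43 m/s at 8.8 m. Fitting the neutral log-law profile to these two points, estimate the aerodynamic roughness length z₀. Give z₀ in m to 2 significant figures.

z₀ ≈ 0.00011 m

Log law: V(z) ∝ ln(z/z₀). With r = V₁/V₂ = 13.6/15.43 = 0.88140,
r · ln(z₂/z₀) = ln(z₁/z₀) ⇒ ln z₀ = (ln z₁ − r·ln z₂)/(1 − r)
ln z₀ = (0.83291 − 0.88140×2.17475) / 0.11860 = -9.1393
z₀ = exp(-9.1393) = 0.0001074 m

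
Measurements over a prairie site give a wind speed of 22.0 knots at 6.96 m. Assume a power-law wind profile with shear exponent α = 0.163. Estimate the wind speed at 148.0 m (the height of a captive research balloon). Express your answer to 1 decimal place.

36.2 knots

Power-law profile: V₂ = V₁ · (z₂/z₁)^α
V₂ = 22.0 × (148.0/6.96)^0.163 = 22.0 × (21.2644)^0.163
    = 22.0 × 1.6459 = 36.2101 knots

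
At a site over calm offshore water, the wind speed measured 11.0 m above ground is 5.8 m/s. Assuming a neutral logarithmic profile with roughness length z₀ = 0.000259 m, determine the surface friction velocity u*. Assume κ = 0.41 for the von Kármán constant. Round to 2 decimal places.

u* ≈ 0.22 m/s

Log law: V(z) = (u*/κ) · ln(z/z₀) ⇒ u* = κ · V / ln(z/z₀)
u* = 0.41 × 5.8 / ln(11.0/0.000259) = 0.41 × 5.8 / 10.6566
   = 2.3780 / 10.6566 = 0.2231 m/s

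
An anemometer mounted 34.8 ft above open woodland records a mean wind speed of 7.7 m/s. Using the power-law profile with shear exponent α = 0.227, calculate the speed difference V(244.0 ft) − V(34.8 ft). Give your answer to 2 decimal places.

4.28 m/s

Power law: V₂ = V₁ · (z₂/z₁)^α = 7.7 × (7.0115)^0.227 = 11.9809 m/s
ΔV = 11.9809 − 7.7 = 4.2809 m/s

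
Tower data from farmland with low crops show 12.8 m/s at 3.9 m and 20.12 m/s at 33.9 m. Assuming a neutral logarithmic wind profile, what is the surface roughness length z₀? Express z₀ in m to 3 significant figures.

z₀ ≈ 0.0889 m

Log law: V(z) ∝ ln(z/z₀). With r = V₁/V₂ = 12.8/20.12 = 0.63618,
r · ln(z₂/z₀) = ln(z₁/z₀) ⇒ ln z₀ = (ln z₁ − r·ln z₂)/(1 − r)
ln z₀ = (1.36098 − 0.63618×3.52342) / 0.36382 = -2.4203
z₀ = exp(-2.4203) = 0.08889 m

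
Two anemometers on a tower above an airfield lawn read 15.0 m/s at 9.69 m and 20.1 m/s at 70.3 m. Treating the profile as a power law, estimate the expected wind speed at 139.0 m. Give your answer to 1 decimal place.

First find α: α = ln(V₂/V₁)/ln(z₂/z₁) = ln(20.1/15.0)/ln(70.3/9.69) = 0.29267/1.98168 = 0.1477
Extrapolate from 70.3 m to 139.0 m: V₃ = 20.1 × (139.0/70.3)^0.1477 = 20.1 × 1.1059 = 22.2290 m/s

22.2 m/s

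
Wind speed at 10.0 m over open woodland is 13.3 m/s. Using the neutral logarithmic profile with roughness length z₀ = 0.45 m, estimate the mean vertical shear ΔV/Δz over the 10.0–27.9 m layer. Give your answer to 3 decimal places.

0.246 m/s/m

Log law: V₂ = V₁ · ln(z₂/z₀)/ln(z₁/z₀) = 13.3 × 4.1271/3.1011 = 17.7005 m/s
ΔV/Δz = (17.7005 − 13.3)/(27.9 − 10.0) = 4.4005/17.9000 = 0.24584 m/s/m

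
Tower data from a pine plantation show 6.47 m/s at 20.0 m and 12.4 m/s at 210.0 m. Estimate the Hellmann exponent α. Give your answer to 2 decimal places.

α ≈ 0.28

Power law: V₂/V₁ = (z₂/z₁)^α ⇒ α = ln(V₂/V₁) / ln(z₂/z₁)
α = ln(12.4/6.47) / ln(210.0/20.0) = ln(1.9165) / ln(10.5000)
  = 0.65052 / 2.35138 = 0.27666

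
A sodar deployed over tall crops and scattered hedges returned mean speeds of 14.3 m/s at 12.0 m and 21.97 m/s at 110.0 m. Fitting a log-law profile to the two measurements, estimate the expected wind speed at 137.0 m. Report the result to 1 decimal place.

Log law: V ∝ ln(z/z₀). From the pair, with r = V₁/V₂ = 0.65089,
ln z₀ = (ln z₁ − r·ln z₂)/(1 − r) = (2.4849 − 0.65089×4.7005)/0.34911 = -1.6458 → z₀ = 0.1929 m
V₃ = V₁ · ln(z₃/z₀)/ln(z₁/z₀) = 14.3 × 6.5658/4.1307 = 22.7299 m/s

22.7 m/s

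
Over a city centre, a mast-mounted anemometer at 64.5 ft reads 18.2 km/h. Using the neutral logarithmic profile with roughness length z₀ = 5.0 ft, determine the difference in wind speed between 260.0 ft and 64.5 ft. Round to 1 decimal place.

Log law: V₂ = V₁ · ln(z₂/z₀)/ln(z₁/z₀) = 18.2 × 3.9512/2.5572 = 28.1213 km/h
ΔV = 28.1213 − 18.2 = 9.9213 km/h

9.9 km/h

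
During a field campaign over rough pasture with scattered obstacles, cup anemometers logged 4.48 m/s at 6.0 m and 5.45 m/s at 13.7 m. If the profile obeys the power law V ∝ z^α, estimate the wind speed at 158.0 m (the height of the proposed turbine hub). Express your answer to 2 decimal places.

First find α: α = ln(V₂/V₁)/ln(z₂/z₁) = ln(5.45/4.48)/ln(13.7/6.0) = 0.19599/0.82564 = 0.2374
Extrapolate from 13.7 m to 158.0 m: V₃ = 5.45 × (158.0/13.7)^0.2374 = 5.45 × 1.7868 = 9.7383 m/s

9.74 m/s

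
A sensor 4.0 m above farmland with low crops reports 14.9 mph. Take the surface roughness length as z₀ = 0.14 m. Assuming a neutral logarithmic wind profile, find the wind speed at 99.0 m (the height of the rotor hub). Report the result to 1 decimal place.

Log law: V(z) ∝ ln(z/z₀), so V₂/V₁ = ln(z₂/z₀) / ln(z₁/z₀).
ln(99.0/0.14) = 6.5612, ln(4.0/0.14) = 3.3524
V₂ = 14.9 × 6.5612/3.3524 = 14.9 × 1.9572 = 29.1618 mph

29.2 mph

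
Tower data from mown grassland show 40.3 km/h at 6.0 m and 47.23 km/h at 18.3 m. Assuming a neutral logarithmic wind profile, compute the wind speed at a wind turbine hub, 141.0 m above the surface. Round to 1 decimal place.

59.9 km/h

Log law: V ∝ ln(z/z₀). From the pair, with r = V₁/V₂ = 0.85327,
ln z₀ = (ln z₁ − r·ln z₂)/(1 − r) = (1.7918 − 0.85327×2.9069)/0.14673 = -4.6931 → z₀ = 0.009158 m
V₃ = V₁ · ln(z₃/z₀)/ln(z₁/z₀) = 40.3 × 9.6419/6.4849 = 59.9190 km/h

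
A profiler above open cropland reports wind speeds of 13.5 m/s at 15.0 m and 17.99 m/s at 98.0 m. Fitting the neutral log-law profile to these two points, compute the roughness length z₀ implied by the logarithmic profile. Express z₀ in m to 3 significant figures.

z₀ ≈ 0.0531 m

Log law: V(z) ∝ ln(z/z₀). With r = V₁/V₂ = 13.5/17.99 = 0.75042,
r · ln(z₂/z₀) = ln(z₁/z₀) ⇒ ln z₀ = (ln z₁ − r·ln z₂)/(1 − r)
ln z₀ = (2.70805 − 0.75042×4.58497) / 0.24958 = -2.9352
z₀ = exp(-2.9352) = 0.05312 m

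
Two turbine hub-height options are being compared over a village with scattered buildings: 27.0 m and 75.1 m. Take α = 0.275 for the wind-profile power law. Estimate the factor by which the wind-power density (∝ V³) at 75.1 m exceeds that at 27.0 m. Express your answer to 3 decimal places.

Speed ratio: V_B/V_A = (z_B/z_A)^α = (75.1/27.0)^0.275 = (2.7815)^0.275 = 1.32488
Power-density ratio: P_B/P_A = (V_B/V_A)³ = (1.32488)³ = 2.32556

2.326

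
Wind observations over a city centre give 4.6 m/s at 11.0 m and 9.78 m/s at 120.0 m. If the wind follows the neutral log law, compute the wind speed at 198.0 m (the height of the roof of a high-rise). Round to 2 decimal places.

10.87 m/s

Log law: V ∝ ln(z/z₀). From the pair, with r = V₁/V₂ = 0.47035,
ln z₀ = (ln z₁ − r·ln z₂)/(1 − r) = (2.3979 − 0.47035×4.7875)/0.52965 = 0.2759 → z₀ = 1.318 m
V₃ = V₁ · ln(z₃/z₀)/ln(z₁/z₀) = 4.6 × 5.0124/2.1220 = 10.8655 m/s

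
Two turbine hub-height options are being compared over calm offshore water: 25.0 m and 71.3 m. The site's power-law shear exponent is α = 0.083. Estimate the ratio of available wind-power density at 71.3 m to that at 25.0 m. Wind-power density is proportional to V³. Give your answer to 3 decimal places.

1.298

Speed ratio: V_B/V_A = (z_B/z_A)^α = (71.3/25.0)^0.083 = (2.8520)^0.083 = 1.09088
Power-density ratio: P_B/P_A = (V_B/V_A)³ = (1.09088)³ = 1.29817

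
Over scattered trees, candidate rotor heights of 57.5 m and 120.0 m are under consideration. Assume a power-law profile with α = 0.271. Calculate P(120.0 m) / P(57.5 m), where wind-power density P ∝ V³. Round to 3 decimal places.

1.819

Speed ratio: V_B/V_A = (z_B/z_A)^α = (120.0/57.5)^0.271 = (2.0870)^0.271 = 1.22064
Power-density ratio: P_B/P_A = (V_B/V_A)³ = (1.22064)³ = 1.81871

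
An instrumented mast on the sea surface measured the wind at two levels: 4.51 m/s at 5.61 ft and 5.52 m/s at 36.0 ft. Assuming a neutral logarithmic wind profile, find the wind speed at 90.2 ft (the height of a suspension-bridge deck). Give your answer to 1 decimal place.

6.0 m/s

Log law: V ∝ ln(z/z₀). From the pair, with r = V₁/V₂ = 0.81703,
ln z₀ = (ln z₁ − r·ln z₂)/(1 − r) = (1.7246 − 0.81703×3.5835)/0.18297 = -6.5764 → z₀ = 0.001393 ft
V₃ = V₁ · ln(z₃/z₀)/ln(z₁/z₀) = 4.51 × 11.0784/8.3009 = 6.0190 m/s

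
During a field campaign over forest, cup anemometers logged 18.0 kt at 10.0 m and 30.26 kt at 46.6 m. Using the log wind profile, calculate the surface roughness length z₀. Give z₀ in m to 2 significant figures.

z₀ ≈ 1.0 m

Log law: V(z) ∝ ln(z/z₀). With r = V₁/V₂ = 18.0/30.26 = 0.59484,
r · ln(z₂/z₀) = ln(z₁/z₀) ⇒ ln z₀ = (ln z₁ − r·ln z₂)/(1 − r)
ln z₀ = (2.30259 − 0.59484×3.84160) / 0.40516 = 0.0430
z₀ = exp(0.0430) = 1.044 m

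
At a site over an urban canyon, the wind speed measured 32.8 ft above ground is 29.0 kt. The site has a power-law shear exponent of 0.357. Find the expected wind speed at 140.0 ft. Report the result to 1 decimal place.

Power-law profile: V₂ = V₁ · (z₂/z₁)^α
V₂ = 29.0 × (140.0/32.8)^0.357 = 29.0 × (4.2683)^0.357
    = 29.0 × 1.6788 = 48.6854 kt

48.7 kt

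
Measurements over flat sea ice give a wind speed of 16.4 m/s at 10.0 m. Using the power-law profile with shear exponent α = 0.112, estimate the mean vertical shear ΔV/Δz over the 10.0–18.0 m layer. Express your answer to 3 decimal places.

Power law: V₂ = V₁ · (z₂/z₁)^α = 16.4 × (1.8000)^0.112 = 17.5160 m/s
ΔV/Δz = (17.5160 − 16.4)/(18.0 − 10.0) = 1.1160/8.0000 = 0.13950 m/s/m

0.139 m/s/m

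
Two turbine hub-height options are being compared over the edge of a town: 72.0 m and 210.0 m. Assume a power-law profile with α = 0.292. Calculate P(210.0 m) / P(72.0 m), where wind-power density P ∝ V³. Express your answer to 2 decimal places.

Speed ratio: V_B/V_A = (z_B/z_A)^α = (210.0/72.0)^0.292 = (2.9167)^0.292 = 1.36693
Power-density ratio: P_B/P_A = (V_B/V_A)³ = (1.36693)³ = 2.55412

2.55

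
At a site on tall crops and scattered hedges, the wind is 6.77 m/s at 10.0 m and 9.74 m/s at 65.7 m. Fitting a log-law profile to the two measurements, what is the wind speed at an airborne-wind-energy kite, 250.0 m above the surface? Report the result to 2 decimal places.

11.85 m/s

Log law: V ∝ ln(z/z₀). From the pair, with r = V₁/V₂ = 0.69507,
ln z₀ = (ln z₁ − r·ln z₂)/(1 − r) = (2.3026 − 0.69507×4.1851)/0.30493 = -1.9885 → z₀ = 0.1369 m
V₃ = V₁ · ln(z₃/z₀)/ln(z₁/z₀) = 6.77 × 7.5100/4.2911 = 11.8483 m/s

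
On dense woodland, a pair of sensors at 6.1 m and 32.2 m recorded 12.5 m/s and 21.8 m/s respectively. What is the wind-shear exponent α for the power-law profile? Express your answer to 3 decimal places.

α ≈ 0.334

Power law: V₂/V₁ = (z₂/z₁)^α ⇒ α = ln(V₂/V₁) / ln(z₂/z₁)
α = ln(21.8/12.5) / ln(32.2/6.1) = ln(1.7440) / ln(5.2787)
  = 0.55618 / 1.66368 = 0.33431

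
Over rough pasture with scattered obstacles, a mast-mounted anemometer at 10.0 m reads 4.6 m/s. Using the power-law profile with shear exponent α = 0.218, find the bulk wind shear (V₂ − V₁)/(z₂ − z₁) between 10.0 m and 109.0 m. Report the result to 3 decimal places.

0.032 m/s/m

Power law: V₂ = V₁ · (z₂/z₁)^α = 4.6 × (10.9000)^0.218 = 7.7431 m/s
ΔV/Δz = (7.7431 − 4.6)/(109.0 − 10.0) = 3.1431/99.0000 = 0.03175 m/s/m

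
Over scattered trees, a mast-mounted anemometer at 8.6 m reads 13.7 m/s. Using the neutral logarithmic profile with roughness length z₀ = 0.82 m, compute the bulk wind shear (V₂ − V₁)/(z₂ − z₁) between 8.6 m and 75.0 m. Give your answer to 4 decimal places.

0.1901 m/s/m

Log law: V₂ = V₁ · ln(z₂/z₀)/ln(z₁/z₀) = 13.7 × 4.5159/2.3502 = 26.3246 m/s
ΔV/Δz = (26.3246 − 13.7)/(75.0 − 8.6) = 12.6246/66.4000 = 0.19013 m/s/m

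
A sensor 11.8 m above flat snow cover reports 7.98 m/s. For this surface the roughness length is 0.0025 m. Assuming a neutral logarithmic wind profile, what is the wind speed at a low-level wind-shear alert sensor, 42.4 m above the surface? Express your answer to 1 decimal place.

9.2 m/s

Log law: V(z) ∝ ln(z/z₀), so V₂/V₁ = ln(z₂/z₀) / ln(z₁/z₀).
ln(42.4/0.0025) = 9.7386, ln(11.8/0.0025) = 8.4596
V₂ = 7.98 × 9.7386/8.4596 = 7.98 × 1.1512 = 9.1865 m/s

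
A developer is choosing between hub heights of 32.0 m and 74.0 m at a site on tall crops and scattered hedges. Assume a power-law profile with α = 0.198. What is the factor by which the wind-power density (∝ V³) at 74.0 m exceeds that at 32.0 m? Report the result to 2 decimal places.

Speed ratio: V_B/V_A = (z_B/z_A)^α = (74.0/32.0)^0.198 = (2.3125)^0.198 = 1.18056
Power-density ratio: P_B/P_A = (V_B/V_A)³ = (1.18056)³ = 1.64537

1.65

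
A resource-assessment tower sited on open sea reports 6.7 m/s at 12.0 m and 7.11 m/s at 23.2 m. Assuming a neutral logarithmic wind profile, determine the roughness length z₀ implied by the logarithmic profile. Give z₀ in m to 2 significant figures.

Log law: V(z) ∝ ln(z/z₀). With r = V₁/V₂ = 6.7/7.11 = 0.94233,
r · ln(z₂/z₀) = ln(z₁/z₀) ⇒ ln z₀ = (ln z₁ − r·ln z₂)/(1 − r)
ln z₀ = (2.48491 − 0.94233×3.14415) / 0.05767 = -8.2881
z₀ = exp(-8.2881) = 0.0002515 m

z₀ ≈ 0.00025 m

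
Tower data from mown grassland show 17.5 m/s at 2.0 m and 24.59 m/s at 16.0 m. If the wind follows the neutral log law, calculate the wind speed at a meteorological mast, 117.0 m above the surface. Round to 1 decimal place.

31.4 m/s

Log law: V ∝ ln(z/z₀). From the pair, with r = V₁/V₂ = 0.71167,
ln z₀ = (ln z₁ − r·ln z₂)/(1 − r) = (0.6931 − 0.71167×2.7726)/0.28833 = -4.4395 → z₀ = 0.01180 m
V₃ = V₁ · ln(z₃/z₀)/ln(z₁/z₀) = 17.5 × 9.2016/5.1326 = 31.3736 m/s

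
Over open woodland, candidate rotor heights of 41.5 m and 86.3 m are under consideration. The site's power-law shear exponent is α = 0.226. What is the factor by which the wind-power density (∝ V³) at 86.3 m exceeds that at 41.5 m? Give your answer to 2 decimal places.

Speed ratio: V_B/V_A = (z_B/z_A)^α = (86.3/41.5)^0.226 = (2.0795)^0.226 = 1.17994
Power-density ratio: P_B/P_A = (V_B/V_A)³ = (1.17994)³ = 1.64278

1.64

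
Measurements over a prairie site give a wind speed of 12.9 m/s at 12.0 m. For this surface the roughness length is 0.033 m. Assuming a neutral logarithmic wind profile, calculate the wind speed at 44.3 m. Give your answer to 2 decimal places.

15.76 m/s

Log law: V(z) ∝ ln(z/z₀), so V₂/V₁ = ln(z₂/z₀) / ln(z₁/z₀).
ln(44.3/0.033) = 7.2022, ln(12.0/0.033) = 5.8962
V₂ = 12.9 × 7.2022/5.8962 = 12.9 × 1.2215 = 15.7575 m/s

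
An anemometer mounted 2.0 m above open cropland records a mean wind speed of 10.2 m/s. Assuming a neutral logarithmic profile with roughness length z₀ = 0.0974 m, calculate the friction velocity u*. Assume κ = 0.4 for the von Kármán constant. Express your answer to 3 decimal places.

Log law: V(z) = (u*/κ) · ln(z/z₀) ⇒ u* = κ · V / ln(z/z₀)
u* = 0.4 × 10.2 / ln(2.0/0.0974) = 0.4 × 10.2 / 3.0221
   = 4.0800 / 3.0221 = 1.3501 m/s

u* ≈ 1.350 m/s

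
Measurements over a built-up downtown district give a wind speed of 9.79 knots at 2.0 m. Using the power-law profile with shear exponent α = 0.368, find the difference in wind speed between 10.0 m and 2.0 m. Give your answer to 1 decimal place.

Power law: V₂ = V₁ · (z₂/z₁)^α = 9.79 × (5.0000)^0.368 = 17.7012 knots
ΔV = 17.7012 − 9.79 = 7.9112 knots

7.9 knots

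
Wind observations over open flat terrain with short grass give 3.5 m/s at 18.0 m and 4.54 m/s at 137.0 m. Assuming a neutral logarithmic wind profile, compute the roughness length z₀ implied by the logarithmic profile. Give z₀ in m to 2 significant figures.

z₀ ≈ 0.019 m

Log law: V(z) ∝ ln(z/z₀). With r = V₁/V₂ = 3.5/4.54 = 0.77093,
r · ln(z₂/z₀) = ln(z₁/z₀) ⇒ ln z₀ = (ln z₁ − r·ln z₂)/(1 − r)
ln z₀ = (2.89037 − 0.77093×4.91998) / 0.22907 = -3.9400
z₀ = exp(-3.9400) = 0.01945 m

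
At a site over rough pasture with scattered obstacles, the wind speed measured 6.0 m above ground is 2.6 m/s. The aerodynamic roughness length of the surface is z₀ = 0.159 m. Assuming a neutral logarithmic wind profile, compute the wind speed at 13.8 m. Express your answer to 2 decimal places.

Log law: V(z) ∝ ln(z/z₀), so V₂/V₁ = ln(z₂/z₀) / ln(z₁/z₀).
ln(13.8/0.159) = 4.4635, ln(6.0/0.159) = 3.6306
V₂ = 2.6 × 4.4635/3.6306 = 2.6 × 1.2294 = 3.1965 m/s

3.20 m/s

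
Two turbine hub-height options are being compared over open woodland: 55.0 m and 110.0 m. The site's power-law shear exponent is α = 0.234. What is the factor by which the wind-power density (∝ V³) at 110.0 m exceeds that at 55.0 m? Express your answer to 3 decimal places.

Speed ratio: V_B/V_A = (z_B/z_A)^α = (110.0/55.0)^0.234 = (2.0000)^0.234 = 1.17609
Power-density ratio: P_B/P_A = (V_B/V_A)³ = (1.17609)³ = 1.62676

1.627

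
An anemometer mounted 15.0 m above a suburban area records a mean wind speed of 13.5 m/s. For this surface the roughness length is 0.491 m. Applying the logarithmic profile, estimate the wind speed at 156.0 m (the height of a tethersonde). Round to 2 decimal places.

22.75 m/s

Log law: V(z) ∝ ln(z/z₀), so V₂/V₁ = ln(z₂/z₀) / ln(z₁/z₀).
ln(156.0/0.491) = 5.7612, ln(15.0/0.491) = 3.4194
V₂ = 13.5 × 5.7612/3.4194 = 13.5 × 1.6849 = 22.7457 m/s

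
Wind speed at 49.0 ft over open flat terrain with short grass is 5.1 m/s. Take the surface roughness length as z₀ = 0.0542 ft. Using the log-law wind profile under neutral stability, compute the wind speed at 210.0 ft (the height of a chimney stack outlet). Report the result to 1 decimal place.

6.2 m/s

Log law: V(z) ∝ ln(z/z₀), so V₂/V₁ = ln(z₂/z₀) / ln(z₁/z₀).
ln(210.0/0.0542) = 8.2622, ln(49.0/0.0542) = 6.8069
V₂ = 5.1 × 8.2622/6.8069 = 5.1 × 1.2138 = 6.1904 m/s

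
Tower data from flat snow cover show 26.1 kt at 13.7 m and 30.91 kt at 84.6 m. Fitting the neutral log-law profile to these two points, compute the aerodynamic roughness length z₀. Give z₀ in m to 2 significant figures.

Log law: V(z) ∝ ln(z/z₀). With r = V₁/V₂ = 26.1/30.91 = 0.84439,
r · ln(z₂/z₀) = ln(z₁/z₀) ⇒ ln z₀ = (ln z₁ − r·ln z₂)/(1 − r)
ln z₀ = (2.61740 − 0.84439×4.43793) / 0.15561 = -7.2612
z₀ = exp(-7.2612) = 0.0007023 m

z₀ ≈ 0.00070 m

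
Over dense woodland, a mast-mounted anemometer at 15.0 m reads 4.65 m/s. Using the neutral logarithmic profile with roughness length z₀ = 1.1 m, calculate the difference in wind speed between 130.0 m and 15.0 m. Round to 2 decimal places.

Log law: V₂ = V₁ · ln(z₂/z₀)/ln(z₁/z₀) = 4.65 × 4.7722/2.6127 = 8.4933 m/s
ΔV = 8.4933 − 4.65 = 3.8433 m/s

3.84 m/s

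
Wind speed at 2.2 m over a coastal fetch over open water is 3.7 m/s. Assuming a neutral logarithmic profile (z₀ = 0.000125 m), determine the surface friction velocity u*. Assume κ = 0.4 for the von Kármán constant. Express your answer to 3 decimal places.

Log law: V(z) = (u*/κ) · ln(z/z₀) ⇒ u* = κ · V / ln(z/z₀)
u* = 0.4 × 3.7 / ln(2.2/0.000125) = 0.4 × 3.7 / 9.7757
   = 1.4800 / 9.7757 = 0.1514 m/s

u* ≈ 0.151 m/s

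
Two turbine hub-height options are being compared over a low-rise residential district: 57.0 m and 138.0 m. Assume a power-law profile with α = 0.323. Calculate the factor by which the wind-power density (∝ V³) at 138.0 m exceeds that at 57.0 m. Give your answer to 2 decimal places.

2.36

Speed ratio: V_B/V_A = (z_B/z_A)^α = (138.0/57.0)^0.323 = (2.4211)^0.323 = 1.33056
Power-density ratio: P_B/P_A = (V_B/V_A)³ = (1.33056)³ = 2.35559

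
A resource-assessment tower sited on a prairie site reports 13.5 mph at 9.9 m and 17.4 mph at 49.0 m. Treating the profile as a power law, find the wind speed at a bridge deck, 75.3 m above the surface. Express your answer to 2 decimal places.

First find α: α = ln(V₂/V₁)/ln(z₂/z₁) = ln(17.4/13.5)/ln(49.0/9.9) = 0.25378/1.59929 = 0.1587
Extrapolate from 49.0 m to 75.3 m: V₃ = 17.4 × (75.3/49.0)^0.1587 = 17.4 × 1.0706 = 18.6277 mph

18.63 mph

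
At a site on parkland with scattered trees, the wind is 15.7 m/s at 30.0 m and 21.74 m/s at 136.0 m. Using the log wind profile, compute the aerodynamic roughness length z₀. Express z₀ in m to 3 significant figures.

z₀ ≈ 0.590 m

Log law: V(z) ∝ ln(z/z₀). With r = V₁/V₂ = 15.7/21.74 = 0.72217,
r · ln(z₂/z₀) = ln(z₁/z₀) ⇒ ln z₀ = (ln z₁ − r·ln z₂)/(1 − r)
ln z₀ = (3.40120 − 0.72217×4.91265) / 0.27783 = -0.5276
z₀ = exp(-0.5276) = 0.5900 m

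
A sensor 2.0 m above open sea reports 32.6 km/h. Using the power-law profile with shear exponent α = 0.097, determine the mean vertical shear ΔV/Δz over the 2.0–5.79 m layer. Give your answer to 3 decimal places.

Power law: V₂ = V₁ · (z₂/z₁)^α = 32.6 × (2.8950)^0.097 = 36.1408 km/h
ΔV/Δz = (36.1408 − 32.6)/(5.79 − 2.0) = 3.5408/3.7900 = 0.93424 km/h/m

0.934 km/h/m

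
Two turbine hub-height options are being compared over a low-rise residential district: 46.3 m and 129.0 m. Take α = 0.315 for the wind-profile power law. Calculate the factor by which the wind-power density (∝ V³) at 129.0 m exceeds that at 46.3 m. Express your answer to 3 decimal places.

Speed ratio: V_B/V_A = (z_B/z_A)^α = (129.0/46.3)^0.315 = (2.7862)^0.315 = 1.38095
Power-density ratio: P_B/P_A = (V_B/V_A)³ = (1.38095)³ = 2.63350

2.633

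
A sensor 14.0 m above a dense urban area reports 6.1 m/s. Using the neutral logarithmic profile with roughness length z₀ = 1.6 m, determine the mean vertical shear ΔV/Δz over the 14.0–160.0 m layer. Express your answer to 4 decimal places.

0.0469 m/s/m

Log law: V₂ = V₁ · ln(z₂/z₀)/ln(z₁/z₀) = 6.1 × 4.6052/2.1691 = 12.9511 m/s
ΔV/Δz = (12.9511 − 6.1)/(160.0 − 14.0) = 6.8511/146.0000 = 0.04693 m/s/m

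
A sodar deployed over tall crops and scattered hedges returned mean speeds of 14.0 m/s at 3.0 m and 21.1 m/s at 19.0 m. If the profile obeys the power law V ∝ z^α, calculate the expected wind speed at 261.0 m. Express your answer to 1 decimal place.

37.8 m/s

First find α: α = ln(V₂/V₁)/ln(z₂/z₁) = ln(21.1/14.0)/ln(19.0/3.0) = 0.41022/1.84583 = 0.2222
Extrapolate from 19.0 m to 261.0 m: V₃ = 21.1 × (261.0/19.0)^0.2222 = 21.1 × 1.7901 = 37.7716 m/s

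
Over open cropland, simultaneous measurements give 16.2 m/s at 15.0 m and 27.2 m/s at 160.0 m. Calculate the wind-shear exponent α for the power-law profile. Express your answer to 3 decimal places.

α ≈ 0.219

Power law: V₂/V₁ = (z₂/z₁)^α ⇒ α = ln(V₂/V₁) / ln(z₂/z₁)
α = ln(27.2/16.2) / ln(160.0/15.0) = ln(1.6790) / ln(10.6667)
  = 0.51821 / 2.36712 = 0.21892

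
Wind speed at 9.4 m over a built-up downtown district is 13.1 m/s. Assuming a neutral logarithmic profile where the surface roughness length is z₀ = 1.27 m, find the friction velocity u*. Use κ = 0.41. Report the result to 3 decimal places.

Log law: V(z) = (u*/κ) · ln(z/z₀) ⇒ u* = κ · V / ln(z/z₀)
u* = 0.41 × 13.1 / ln(9.4/1.27) = 0.41 × 13.1 / 2.0017
   = 5.3710 / 2.0017 = 2.6832 m/s

u* ≈ 2.683 m/s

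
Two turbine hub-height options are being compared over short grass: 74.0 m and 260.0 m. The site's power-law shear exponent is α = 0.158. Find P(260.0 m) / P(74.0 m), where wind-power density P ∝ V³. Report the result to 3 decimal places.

1.814

Speed ratio: V_B/V_A = (z_B/z_A)^α = (260.0/74.0)^0.158 = (3.5135)^0.158 = 1.21963
Power-density ratio: P_B/P_A = (V_B/V_A)³ = (1.21963)³ = 1.81418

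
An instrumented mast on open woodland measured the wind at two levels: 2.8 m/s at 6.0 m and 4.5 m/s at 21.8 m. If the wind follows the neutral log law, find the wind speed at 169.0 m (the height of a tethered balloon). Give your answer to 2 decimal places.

Log law: V ∝ ln(z/z₀). From the pair, with r = V₁/V₂ = 0.62222,
ln z₀ = (ln z₁ − r·ln z₂)/(1 − r) = (1.7918 − 0.62222×3.0819)/0.37778 = -0.3332 → z₀ = 0.7166 m
V₃ = V₁ · ln(z₃/z₀)/ln(z₁/z₀) = 2.8 × 5.4631/2.1250 = 7.1986 m/s

7.20 m/s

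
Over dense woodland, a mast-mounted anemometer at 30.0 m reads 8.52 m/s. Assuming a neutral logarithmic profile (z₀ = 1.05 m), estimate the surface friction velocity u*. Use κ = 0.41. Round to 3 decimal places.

u* ≈ 1.042 m/s

Log law: V(z) = (u*/κ) · ln(z/z₀) ⇒ u* = κ · V / ln(z/z₀)
u* = 0.41 × 8.52 / ln(30.0/1.05) = 0.41 × 8.52 / 3.3524
   = 3.4932 / 3.3524 = 1.0420 m/s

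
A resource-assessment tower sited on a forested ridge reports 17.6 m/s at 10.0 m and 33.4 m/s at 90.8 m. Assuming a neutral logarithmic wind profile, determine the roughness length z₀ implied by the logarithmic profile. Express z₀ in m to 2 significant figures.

Log law: V(z) ∝ ln(z/z₀). With r = V₁/V₂ = 17.6/33.4 = 0.52695,
r · ln(z₂/z₀) = ln(z₁/z₀) ⇒ ln z₀ = (ln z₁ − r·ln z₂)/(1 − r)
ln z₀ = (2.30259 − 0.52695×4.50866) / 0.47305 = -0.1548
z₀ = exp(-0.1548) = 0.8566 m

z₀ ≈ 0.86 m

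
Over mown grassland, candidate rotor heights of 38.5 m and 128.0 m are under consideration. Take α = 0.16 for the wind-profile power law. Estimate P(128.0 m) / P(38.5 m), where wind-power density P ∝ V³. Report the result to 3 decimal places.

1.780

Speed ratio: V_B/V_A = (z_B/z_A)^α = (128.0/38.5)^0.16 = (3.3247)^0.16 = 1.21194
Power-density ratio: P_B/P_A = (V_B/V_A)³ = (1.21194)³ = 1.78008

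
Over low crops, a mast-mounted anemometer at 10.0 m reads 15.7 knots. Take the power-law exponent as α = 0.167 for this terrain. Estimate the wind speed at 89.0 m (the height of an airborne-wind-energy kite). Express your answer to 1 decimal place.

Power-law profile: V₂ = V₁ · (z₂/z₁)^α
V₂ = 15.7 × (89.0/10.0)^0.167 = 15.7 × (8.9000)^0.167
    = 15.7 × 1.4406 = 22.6177 knots

22.6 knots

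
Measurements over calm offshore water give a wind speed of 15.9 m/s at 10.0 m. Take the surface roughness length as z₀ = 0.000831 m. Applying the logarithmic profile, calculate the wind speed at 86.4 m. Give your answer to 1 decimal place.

Log law: V(z) ∝ ln(z/z₀), so V₂/V₁ = ln(z₂/z₀) / ln(z₁/z₀).
ln(86.4/0.000831) = 11.5519, ln(10.0/0.000831) = 9.3955
V₂ = 15.9 × 11.5519/9.3955 = 15.9 × 1.2295 = 19.5493 m/s

19.5 m/s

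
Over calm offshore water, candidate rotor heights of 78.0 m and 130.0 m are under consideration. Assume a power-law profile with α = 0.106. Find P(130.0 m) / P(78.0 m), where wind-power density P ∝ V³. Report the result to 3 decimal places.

Speed ratio: V_B/V_A = (z_B/z_A)^α = (130.0/78.0)^0.106 = (1.6667)^0.106 = 1.05564
Power-density ratio: P_B/P_A = (V_B/V_A)³ = (1.05564)³ = 1.17638

1.176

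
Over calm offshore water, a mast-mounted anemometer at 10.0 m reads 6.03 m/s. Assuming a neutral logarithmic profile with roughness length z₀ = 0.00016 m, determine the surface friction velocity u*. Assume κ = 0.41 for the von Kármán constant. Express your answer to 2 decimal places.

Log law: V(z) = (u*/κ) · ln(z/z₀) ⇒ u* = κ · V / ln(z/z₀)
u* = 0.41 × 6.03 / ln(10.0/0.00016) = 0.41 × 6.03 / 11.0429
   = 2.4723 / 11.0429 = 0.2239 m/s

u* ≈ 0.22 m/s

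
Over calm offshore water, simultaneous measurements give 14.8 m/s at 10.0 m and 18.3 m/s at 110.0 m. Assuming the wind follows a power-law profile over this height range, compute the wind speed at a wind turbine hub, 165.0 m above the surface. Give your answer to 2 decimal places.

18.97 m/s

First find α: α = ln(V₂/V₁)/ln(z₂/z₁) = ln(18.3/14.8)/ln(110.0/10.0) = 0.21227/2.39790 = 0.0885
Extrapolate from 110.0 m to 165.0 m: V₃ = 18.3 × (165.0/110.0)^0.0885 = 18.3 × 1.0365 = 18.9688 m/s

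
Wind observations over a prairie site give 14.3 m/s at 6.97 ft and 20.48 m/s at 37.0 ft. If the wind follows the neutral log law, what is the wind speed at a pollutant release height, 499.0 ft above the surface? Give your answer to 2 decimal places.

30.11 m/s

Log law: V ∝ ln(z/z₀). From the pair, with r = V₁/V₂ = 0.69824,
ln z₀ = (ln z₁ − r·ln z₂)/(1 − r) = (1.9416 − 0.69824×3.6109)/0.30176 = -1.9210 → z₀ = 0.1465 ft
V₃ = V₁ · ln(z₃/z₀)/ln(z₁/z₀) = 14.3 × 8.1336/3.8626 = 30.1118 m/s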